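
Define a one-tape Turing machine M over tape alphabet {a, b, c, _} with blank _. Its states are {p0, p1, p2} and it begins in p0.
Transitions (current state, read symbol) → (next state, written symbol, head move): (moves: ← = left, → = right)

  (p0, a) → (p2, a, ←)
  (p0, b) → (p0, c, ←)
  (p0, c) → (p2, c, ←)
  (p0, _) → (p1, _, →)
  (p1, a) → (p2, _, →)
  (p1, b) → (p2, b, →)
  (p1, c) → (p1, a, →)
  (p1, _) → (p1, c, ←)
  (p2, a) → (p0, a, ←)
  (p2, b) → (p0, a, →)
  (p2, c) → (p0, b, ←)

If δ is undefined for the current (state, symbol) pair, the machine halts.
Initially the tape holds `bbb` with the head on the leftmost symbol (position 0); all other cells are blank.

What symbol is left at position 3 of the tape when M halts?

a

p0 | _[b]bb___   read b → write c, move ←, go to p0
p0 | [_]cbb___   read _ → write _, move →, go to p1
p1 | _[c]bb___   read c → write a, move →, go to p1
p1 | _a[b]b___   read b → write b, move →, go to p2
p2 | _ab[b]___   read b → write a, move →, go to p0
p0 | _aba[_]__   read _ → write _, move →, go to p1
p1 | _aba_[_]_   read _ → write c, move ←, go to p1
p1 | _aba[_]c_   read _ → write c, move ←, go to p1
p1 | _ab[a]cc_   read a → write _, move →, go to p2
p2 | _ab_[c]c_   read c → write b, move ←, go to p0
p0 | _ab[_]bc_   read _ → write _, move →, go to p1
p1 | _ab_[b]c_   read b → write b, move →, go to p2
p2 | _ab_b[c]_   read c → write b, move ←, go to p0
p0 | _ab_[b]b_   read b → write c, move ←, go to p0
p0 | _ab[_]cb_   read _ → write _, move →, go to p1
p1 | _ab_[c]b_   read c → write a, move →, go to p1
p1 | _ab_a[b]_   read b → write b, move →, go to p2
p2 | _ab_ab[_]
Cell 3 holds a when M halts.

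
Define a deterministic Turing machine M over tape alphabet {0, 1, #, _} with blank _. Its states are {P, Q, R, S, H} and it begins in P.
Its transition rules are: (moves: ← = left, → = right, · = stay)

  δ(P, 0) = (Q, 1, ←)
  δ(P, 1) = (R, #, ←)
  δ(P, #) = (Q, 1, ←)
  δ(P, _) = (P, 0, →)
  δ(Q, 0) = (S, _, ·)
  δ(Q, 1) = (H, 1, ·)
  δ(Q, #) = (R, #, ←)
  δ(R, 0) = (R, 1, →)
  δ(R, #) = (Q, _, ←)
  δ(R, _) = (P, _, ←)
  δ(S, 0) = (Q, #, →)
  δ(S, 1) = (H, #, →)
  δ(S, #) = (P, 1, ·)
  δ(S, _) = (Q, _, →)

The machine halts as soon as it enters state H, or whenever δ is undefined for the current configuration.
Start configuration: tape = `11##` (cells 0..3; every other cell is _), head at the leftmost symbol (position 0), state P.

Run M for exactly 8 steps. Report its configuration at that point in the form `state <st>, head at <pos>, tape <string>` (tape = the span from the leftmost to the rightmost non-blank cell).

state=P head=0 tape=__[1]1##   (P,1)→(R,#,←)
state=R head=-1 tape=_[_]#1##   (R,_)→(P,_,←)
state=P head=-2 tape=[_]_#1##   (P,_)→(P,0,→)
state=P head=-1 tape=0[_]#1##   (P,_)→(P,0,→)
state=P head=0 tape=00[#]1##   (P,#)→(Q,1,←)
state=Q head=-1 tape=0[0]11##   (Q,0)→(S,_,·)
state=S head=-1 tape=0[_]11##   (S,_)→(Q,_,→)
state=Q head=0 tape=0_[1]1##   (Q,1)→(H,1,·)
state=H head=0 tape=0_[1]1##
After 8 steps: state H, head at 0, tape 0_11##.

state H, head at 0, tape 0_11##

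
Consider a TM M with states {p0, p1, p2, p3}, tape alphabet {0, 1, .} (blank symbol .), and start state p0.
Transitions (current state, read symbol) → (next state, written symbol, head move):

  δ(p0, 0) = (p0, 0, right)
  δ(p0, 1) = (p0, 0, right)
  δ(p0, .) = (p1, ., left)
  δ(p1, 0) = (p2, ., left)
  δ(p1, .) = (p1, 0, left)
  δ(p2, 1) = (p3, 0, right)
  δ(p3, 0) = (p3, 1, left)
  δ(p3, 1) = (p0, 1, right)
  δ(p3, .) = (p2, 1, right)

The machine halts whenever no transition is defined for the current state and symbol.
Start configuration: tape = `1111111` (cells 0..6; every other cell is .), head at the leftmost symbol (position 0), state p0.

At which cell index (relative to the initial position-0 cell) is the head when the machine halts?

5

state=p0 head=0 tape=[1]111111.   (p0,1)→(p0,0,right)
state=p0 head=1 tape=0[1]11111.   (p0,1)→(p0,0,right)
state=p0 head=2 tape=00[1]1111.   (p0,1)→(p0,0,right)
state=p0 head=3 tape=000[1]111.   (p0,1)→(p0,0,right)
state=p0 head=4 tape=0000[1]11.   (p0,1)→(p0,0,right)
state=p0 head=5 tape=00000[1]1.   (p0,1)→(p0,0,right)
state=p0 head=6 tape=000000[1].   (p0,1)→(p0,0,right)
state=p0 head=7 tape=0000000[.]   (p0,.)→(p1,.,left)
state=p1 head=6 tape=000000[0].   (p1,0)→(p2,.,left)
state=p2 head=5 tape=00000[0]..
At halt the head is at cell 5.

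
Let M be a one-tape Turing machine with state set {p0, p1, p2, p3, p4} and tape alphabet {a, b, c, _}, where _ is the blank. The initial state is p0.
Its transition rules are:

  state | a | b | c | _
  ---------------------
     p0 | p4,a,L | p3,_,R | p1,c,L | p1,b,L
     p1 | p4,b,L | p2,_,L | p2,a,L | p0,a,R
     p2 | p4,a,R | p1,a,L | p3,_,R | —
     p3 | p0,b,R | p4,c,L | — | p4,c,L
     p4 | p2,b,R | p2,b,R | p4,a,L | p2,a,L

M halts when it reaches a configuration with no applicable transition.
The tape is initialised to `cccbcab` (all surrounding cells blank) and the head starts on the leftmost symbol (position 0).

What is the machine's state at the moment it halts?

p2

p0 | ___[c]ccbcab   read c → write c, move L, go to p1
p1 | __[_]cccbcab   read _ → write a, move R, go to p0
p0 | __a[c]ccbcab   read c → write c, move L, go to p1
p1 | __[a]cccbcab   read a → write b, move L, go to p4
p4 | _[_]bcccbcab   read _ → write a, move L, go to p2
p2 | [_]abcccbcab
No transition is defined for (p2, _); M halts in state p2.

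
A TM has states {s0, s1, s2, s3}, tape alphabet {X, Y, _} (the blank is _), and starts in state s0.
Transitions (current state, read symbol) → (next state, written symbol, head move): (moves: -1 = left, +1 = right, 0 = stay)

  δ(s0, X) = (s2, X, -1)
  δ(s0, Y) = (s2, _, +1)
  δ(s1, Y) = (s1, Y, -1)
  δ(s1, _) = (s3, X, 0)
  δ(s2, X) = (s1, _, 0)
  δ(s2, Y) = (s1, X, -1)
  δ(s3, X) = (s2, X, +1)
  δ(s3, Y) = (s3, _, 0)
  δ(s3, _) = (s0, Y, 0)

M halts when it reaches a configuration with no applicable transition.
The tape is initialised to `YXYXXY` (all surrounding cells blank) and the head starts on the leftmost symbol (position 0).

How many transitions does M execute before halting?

5

s0 | [Y]XYXXY   read Y → write _, move +1, go to s2
s2 | _[X]YXXY   read X → write _, move 0, go to s1
s1 | _[_]YXXY   read _ → write X, move 0, go to s3
s3 | _[X]YXXY   read X → write X, move +1, go to s2
s2 | _X[Y]XXY   read Y → write X, move -1, go to s1
s1 | _[X]XXXY
M halts after 5 transitions.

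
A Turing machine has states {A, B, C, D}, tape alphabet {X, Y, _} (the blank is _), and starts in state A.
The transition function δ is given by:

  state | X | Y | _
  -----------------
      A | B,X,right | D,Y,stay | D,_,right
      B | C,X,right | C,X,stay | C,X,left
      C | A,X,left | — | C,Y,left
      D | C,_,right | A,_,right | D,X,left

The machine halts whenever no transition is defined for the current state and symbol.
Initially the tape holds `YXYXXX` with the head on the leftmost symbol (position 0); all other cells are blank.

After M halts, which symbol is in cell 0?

_

A | [Y]XYXXX_   read Y → write Y, move stay, go to D
D | [Y]XYXXX_   read Y → write _, move right, go to A
A | _[X]YXXX_   read X → write X, move right, go to B
B | _X[Y]XXX_   read Y → write X, move stay, go to C
C | _X[X]XXX_   read X → write X, move left, go to A
A | _[X]XXXX_   read X → write X, move right, go to B
B | _X[X]XXX_   read X → write X, move right, go to C
C | _XX[X]XX_   read X → write X, move left, go to A
A | _X[X]XXX_   read X → write X, move right, go to B
B | _XX[X]XX_   read X → write X, move right, go to C
C | _XXX[X]X_   read X → write X, move left, go to A
A | _XX[X]XX_   read X → write X, move right, go to B
B | _XXX[X]X_   read X → write X, move right, go to C
C | _XXXX[X]_   read X → write X, move left, go to A
A | _XXX[X]X_   read X → write X, move right, go to B
B | _XXXX[X]_   read X → write X, move right, go to C
C | _XXXXX[_]   read _ → write Y, move left, go to C
C | _XXXX[X]Y   read X → write X, move left, go to A
A | _XXX[X]XY   read X → write X, move right, go to B
B | _XXXX[X]Y   read X → write X, move right, go to C
C | _XXXXX[Y]
Cell 0 holds _ when M halts.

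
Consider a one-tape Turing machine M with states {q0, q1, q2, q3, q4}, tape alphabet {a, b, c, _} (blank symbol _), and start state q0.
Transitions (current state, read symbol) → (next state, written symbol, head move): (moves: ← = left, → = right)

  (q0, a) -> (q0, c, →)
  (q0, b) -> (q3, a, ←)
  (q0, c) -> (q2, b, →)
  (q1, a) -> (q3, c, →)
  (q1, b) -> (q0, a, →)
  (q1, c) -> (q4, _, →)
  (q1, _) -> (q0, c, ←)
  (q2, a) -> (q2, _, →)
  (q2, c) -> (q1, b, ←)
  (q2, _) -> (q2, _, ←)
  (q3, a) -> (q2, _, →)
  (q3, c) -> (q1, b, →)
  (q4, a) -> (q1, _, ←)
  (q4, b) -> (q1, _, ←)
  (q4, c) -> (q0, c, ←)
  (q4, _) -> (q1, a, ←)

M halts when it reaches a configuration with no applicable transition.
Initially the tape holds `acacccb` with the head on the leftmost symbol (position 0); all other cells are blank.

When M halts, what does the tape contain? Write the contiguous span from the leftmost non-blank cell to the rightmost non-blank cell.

q0 | [a]cacccb   read a → write c, move →, go to q0
q0 | c[c]acccb   read c → write b, move →, go to q2
q2 | cb[a]cccb   read a → write _, move →, go to q2
q2 | cb_[c]ccb   read c → write b, move ←, go to q1
q1 | cb[_]bccb   read _ → write c, move ←, go to q0
q0 | c[b]cbccb   read b → write a, move ←, go to q3
q3 | [c]acbccb   read c → write b, move →, go to q1
q1 | b[a]cbccb   read a → write c, move →, go to q3
q3 | bc[c]bccb   read c → write b, move →, go to q1
q1 | bcb[b]ccb   read b → write a, move →, go to q0
q0 | bcba[c]cb   read c → write b, move →, go to q2
q2 | bcbab[c]b   read c → write b, move ←, go to q1
q1 | bcba[b]bb   read b → write a, move →, go to q0
q0 | bcbaa[b]b   read b → write a, move ←, go to q3
q3 | bcba[a]ab   read a → write _, move →, go to q2
q2 | bcba_[a]b   read a → write _, move →, go to q2
q2 | bcba__[b]
The non-blank tape span at halt is bcba__b.

bcba__b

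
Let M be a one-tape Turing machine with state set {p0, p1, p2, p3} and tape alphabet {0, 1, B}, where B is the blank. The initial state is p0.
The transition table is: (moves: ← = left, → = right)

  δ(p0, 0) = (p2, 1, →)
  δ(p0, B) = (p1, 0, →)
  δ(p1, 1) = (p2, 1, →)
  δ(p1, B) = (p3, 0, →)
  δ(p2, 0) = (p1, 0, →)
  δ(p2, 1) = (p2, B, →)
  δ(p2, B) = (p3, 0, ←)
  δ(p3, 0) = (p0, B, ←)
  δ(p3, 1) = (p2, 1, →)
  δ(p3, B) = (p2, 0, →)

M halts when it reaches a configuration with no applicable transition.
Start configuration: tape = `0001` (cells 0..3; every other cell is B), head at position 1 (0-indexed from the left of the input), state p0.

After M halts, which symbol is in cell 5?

p0 | 0[0]01BBBB   read 0 → write 1, move →, go to p2
p2 | 01[0]1BBBB   read 0 → write 0, move →, go to p1
p1 | 010[1]BBBB   read 1 → write 1, move →, go to p2
p2 | 0101[B]BBB   read B → write 0, move ←, go to p3
p3 | 010[1]0BBB   read 1 → write 1, move →, go to p2
p2 | 0101[0]BBB   read 0 → write 0, move →, go to p1
p1 | 01010[B]BB   read B → write 0, move →, go to p3
p3 | 010100[B]B   read B → write 0, move →, go to p2
p2 | 0101000[B]   read B → write 0, move ←, go to p3
p3 | 010100[0]0   read 0 → write B, move ←, go to p0
p0 | 01010[0]B0   read 0 → write 1, move →, go to p2
p2 | 010101[B]0   read B → write 0, move ←, go to p3
p3 | 01010[1]00   read 1 → write 1, move →, go to p2
p2 | 010101[0]0   read 0 → write 0, move →, go to p1
p1 | 0101010[0]
Cell 5 holds 1 when M halts.

1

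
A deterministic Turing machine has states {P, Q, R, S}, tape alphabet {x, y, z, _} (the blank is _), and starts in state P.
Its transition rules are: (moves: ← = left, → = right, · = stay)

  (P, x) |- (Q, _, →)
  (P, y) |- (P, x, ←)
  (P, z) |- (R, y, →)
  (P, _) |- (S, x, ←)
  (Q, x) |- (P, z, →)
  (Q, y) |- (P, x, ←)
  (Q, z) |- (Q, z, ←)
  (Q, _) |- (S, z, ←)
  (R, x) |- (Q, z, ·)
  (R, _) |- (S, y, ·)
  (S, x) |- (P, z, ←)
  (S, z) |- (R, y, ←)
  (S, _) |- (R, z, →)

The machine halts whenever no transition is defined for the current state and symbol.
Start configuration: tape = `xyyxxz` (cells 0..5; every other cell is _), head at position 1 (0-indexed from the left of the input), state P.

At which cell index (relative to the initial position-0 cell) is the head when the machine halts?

-2

state=P head=1 tape=___x[y]yxxz   (P,y)→(P,x,←)
state=P head=0 tape=___[x]xyxxz   (P,x)→(Q,_,→)
state=Q head=1 tape=____[x]yxxz   (Q,x)→(P,z,→)
state=P head=2 tape=____z[y]xxz   (P,y)→(P,x,←)
state=P head=1 tape=____[z]xxxz   (P,z)→(R,y,→)
state=R head=2 tape=____y[x]xxz   (R,x)→(Q,z,·)
state=Q head=2 tape=____y[z]xxz   (Q,z)→(Q,z,←)
state=Q head=1 tape=____[y]zxxz   (Q,y)→(P,x,←)
state=P head=0 tape=___[_]xzxxz   (P,_)→(S,x,←)
state=S head=-1 tape=__[_]xxzxxz   (S,_)→(R,z,→)
state=R head=0 tape=__z[x]xzxxz   (R,x)→(Q,z,·)
state=Q head=0 tape=__z[z]xzxxz   (Q,z)→(Q,z,←)
state=Q head=-1 tape=__[z]zxzxxz   (Q,z)→(Q,z,←)
state=Q head=-2 tape=_[_]zzxzxxz   (Q,_)→(S,z,←)
state=S head=-3 tape=[_]zzzxzxxz   (S,_)→(R,z,→)
state=R head=-2 tape=z[z]zzxzxxz
At halt the head is at cell -2.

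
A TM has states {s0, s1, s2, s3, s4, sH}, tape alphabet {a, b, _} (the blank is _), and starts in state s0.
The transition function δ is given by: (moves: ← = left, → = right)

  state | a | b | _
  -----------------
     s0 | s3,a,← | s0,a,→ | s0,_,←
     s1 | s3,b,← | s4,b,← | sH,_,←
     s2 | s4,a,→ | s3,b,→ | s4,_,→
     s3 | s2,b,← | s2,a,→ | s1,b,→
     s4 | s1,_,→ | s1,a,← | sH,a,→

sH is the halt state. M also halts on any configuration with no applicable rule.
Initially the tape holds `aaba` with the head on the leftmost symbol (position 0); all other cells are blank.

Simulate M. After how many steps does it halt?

14

s0 | _[a]aba___   read a → write a, move ←, go to s3
s3 | [_]aaba___   read _ → write b, move →, go to s1
s1 | b[a]aba___   read a → write b, move ←, go to s3
s3 | [b]baba___   read b → write a, move →, go to s2
s2 | a[b]aba___   read b → write b, move →, go to s3
s3 | ab[a]ba___   read a → write b, move ←, go to s2
s2 | a[b]bba___   read b → write b, move →, go to s3
s3 | ab[b]ba___   read b → write a, move →, go to s2
s2 | aba[b]a___   read b → write b, move →, go to s3
s3 | abab[a]___   read a → write b, move ←, go to s2
s2 | aba[b]b___   read b → write b, move →, go to s3
s3 | abab[b]___   read b → write a, move →, go to s2
s2 | ababa[_]__   read _ → write _, move →, go to s4
s4 | ababa_[_]_   read _ → write a, move →, go to sH
sH | ababa_a[_]
M halts after 14 transitions.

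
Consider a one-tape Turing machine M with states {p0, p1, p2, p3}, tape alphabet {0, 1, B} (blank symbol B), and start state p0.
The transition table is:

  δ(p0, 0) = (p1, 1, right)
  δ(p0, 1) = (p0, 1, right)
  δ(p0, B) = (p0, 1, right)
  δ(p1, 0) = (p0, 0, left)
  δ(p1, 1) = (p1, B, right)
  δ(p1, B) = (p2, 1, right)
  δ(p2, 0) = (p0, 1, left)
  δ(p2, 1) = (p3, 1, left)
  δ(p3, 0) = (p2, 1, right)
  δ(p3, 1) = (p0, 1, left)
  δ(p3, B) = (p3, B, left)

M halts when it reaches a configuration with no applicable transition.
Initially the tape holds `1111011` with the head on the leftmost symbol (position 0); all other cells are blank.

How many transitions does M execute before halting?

state=p0 head=0 tape=[1]111011BB   (p0,1)→(p0,1,right)
state=p0 head=1 tape=1[1]11011BB   (p0,1)→(p0,1,right)
state=p0 head=2 tape=11[1]1011BB   (p0,1)→(p0,1,right)
state=p0 head=3 tape=111[1]011BB   (p0,1)→(p0,1,right)
state=p0 head=4 tape=1111[0]11BB   (p0,0)→(p1,1,right)
state=p1 head=5 tape=11111[1]1BB   (p1,1)→(p1,B,right)
state=p1 head=6 tape=11111B[1]BB   (p1,1)→(p1,B,right)
state=p1 head=7 tape=11111BB[B]B   (p1,B)→(p2,1,right)
state=p2 head=8 tape=11111BB1[B]
M halts after 8 transitions.

8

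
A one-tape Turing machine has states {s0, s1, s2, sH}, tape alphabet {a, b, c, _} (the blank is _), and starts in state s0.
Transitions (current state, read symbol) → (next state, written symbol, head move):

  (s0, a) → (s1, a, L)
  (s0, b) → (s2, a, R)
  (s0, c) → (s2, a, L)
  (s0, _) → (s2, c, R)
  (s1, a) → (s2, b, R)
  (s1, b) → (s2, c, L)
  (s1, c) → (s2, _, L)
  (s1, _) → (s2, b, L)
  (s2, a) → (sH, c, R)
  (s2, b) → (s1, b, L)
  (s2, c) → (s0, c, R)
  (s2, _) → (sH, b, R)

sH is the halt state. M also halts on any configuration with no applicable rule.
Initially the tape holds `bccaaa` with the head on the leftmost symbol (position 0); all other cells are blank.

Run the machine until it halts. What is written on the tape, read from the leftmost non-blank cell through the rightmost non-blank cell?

c_aaaa

state=s0 head=0 tape=[b]ccaaa   (s0,b)→(s2,a,R)
state=s2 head=1 tape=a[c]caaa   (s2,c)→(s0,c,R)
state=s0 head=2 tape=ac[c]aaa   (s0,c)→(s2,a,L)
state=s2 head=1 tape=a[c]aaaa   (s2,c)→(s0,c,R)
state=s0 head=2 tape=ac[a]aaa   (s0,a)→(s1,a,L)
state=s1 head=1 tape=a[c]aaaa   (s1,c)→(s2,_,L)
state=s2 head=0 tape=[a]_aaaa   (s2,a)→(sH,c,R)
state=sH head=1 tape=c[_]aaaa
The non-blank tape span at halt is c_aaaa.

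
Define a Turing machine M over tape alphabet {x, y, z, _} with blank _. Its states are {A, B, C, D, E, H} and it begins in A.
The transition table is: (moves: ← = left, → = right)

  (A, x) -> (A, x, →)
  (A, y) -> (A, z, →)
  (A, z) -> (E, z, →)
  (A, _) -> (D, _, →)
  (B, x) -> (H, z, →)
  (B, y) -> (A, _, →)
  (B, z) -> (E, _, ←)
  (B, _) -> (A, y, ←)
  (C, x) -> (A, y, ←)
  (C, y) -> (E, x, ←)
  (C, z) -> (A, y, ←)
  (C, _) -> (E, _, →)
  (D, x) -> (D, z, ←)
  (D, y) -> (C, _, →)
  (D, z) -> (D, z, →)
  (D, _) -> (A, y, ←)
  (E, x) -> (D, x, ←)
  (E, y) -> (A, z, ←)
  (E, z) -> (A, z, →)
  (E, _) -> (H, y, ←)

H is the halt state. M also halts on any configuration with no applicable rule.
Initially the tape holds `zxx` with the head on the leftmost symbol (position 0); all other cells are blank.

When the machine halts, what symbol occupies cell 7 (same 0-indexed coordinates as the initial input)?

y

A | [z]xx_____   read z → write z, move →, go to E
E | z[x]x_____   read x → write x, move ←, go to D
D | [z]xx_____   read z → write z, move →, go to D
D | z[x]x_____   read x → write z, move ←, go to D
D | [z]zx_____   read z → write z, move →, go to D
D | z[z]x_____   read z → write z, move →, go to D
D | zz[x]_____   read x → write z, move ←, go to D
D | z[z]z_____   read z → write z, move →, go to D
D | zz[z]_____   read z → write z, move →, go to D
D | zzz[_]____   read _ → write y, move ←, go to A
A | zz[z]y____   read z → write z, move →, go to E
E | zzz[y]____   read y → write z, move ←, go to A
A | zz[z]z____   read z → write z, move →, go to E
E | zzz[z]____   read z → write z, move →, go to A
A | zzzz[_]___   read _ → write _, move →, go to D
D | zzzz_[_]__   read _ → write y, move ←, go to A
A | zzzz[_]y__   read _ → write _, move →, go to D
D | zzzz_[y]__   read y → write _, move →, go to C
C | zzzz__[_]_   read _ → write _, move →, go to E
E | zzzz___[_]   read _ → write y, move ←, go to H
H | zzzz__[_]y
Cell 7 holds y when M halts.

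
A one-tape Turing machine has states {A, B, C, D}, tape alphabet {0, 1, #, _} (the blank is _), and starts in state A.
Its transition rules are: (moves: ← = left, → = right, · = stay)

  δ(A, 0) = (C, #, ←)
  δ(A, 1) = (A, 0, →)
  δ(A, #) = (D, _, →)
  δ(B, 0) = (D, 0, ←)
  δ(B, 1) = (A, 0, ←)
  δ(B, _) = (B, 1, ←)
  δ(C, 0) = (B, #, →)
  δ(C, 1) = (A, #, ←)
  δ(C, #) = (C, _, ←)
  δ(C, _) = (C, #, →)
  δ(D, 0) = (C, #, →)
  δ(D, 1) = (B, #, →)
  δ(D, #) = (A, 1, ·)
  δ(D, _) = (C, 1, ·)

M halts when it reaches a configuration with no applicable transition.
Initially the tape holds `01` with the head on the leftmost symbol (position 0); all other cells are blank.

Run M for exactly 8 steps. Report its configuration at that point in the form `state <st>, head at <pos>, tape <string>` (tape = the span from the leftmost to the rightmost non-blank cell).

state A, head at 0, tape ####

A | __[0]1   read 0 → write #, move ←, go to C
C | _[_]#1   read _ → write #, move →, go to C
C | _#[#]1   read # → write _, move ←, go to C
C | _[#]_1   read # → write _, move ←, go to C
C | [_]__1   read _ → write #, move →, go to C
C | #[_]_1   read _ → write #, move →, go to C
C | ##[_]1   read _ → write #, move →, go to C
C | ###[1]   read 1 → write #, move ←, go to A
A | ##[#]#
After 8 steps: state A, head at 0, tape ####.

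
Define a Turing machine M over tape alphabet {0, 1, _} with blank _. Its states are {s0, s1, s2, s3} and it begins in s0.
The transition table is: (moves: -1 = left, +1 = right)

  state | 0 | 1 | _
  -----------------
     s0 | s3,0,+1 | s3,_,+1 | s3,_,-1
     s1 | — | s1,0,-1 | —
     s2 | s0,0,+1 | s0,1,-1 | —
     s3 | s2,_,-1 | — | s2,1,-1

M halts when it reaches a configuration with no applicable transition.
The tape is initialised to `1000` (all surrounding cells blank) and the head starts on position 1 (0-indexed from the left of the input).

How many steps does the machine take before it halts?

8

state=s0 head=1 tape=___1[0]00   (s0,0)→(s3,0,+1)
state=s3 head=2 tape=___10[0]0   (s3,0)→(s2,_,-1)
state=s2 head=1 tape=___1[0]_0   (s2,0)→(s0,0,+1)
state=s0 head=2 tape=___10[_]0   (s0,_)→(s3,_,-1)
state=s3 head=1 tape=___1[0]_0   (s3,0)→(s2,_,-1)
state=s2 head=0 tape=___[1]__0   (s2,1)→(s0,1,-1)
state=s0 head=-1 tape=__[_]1__0   (s0,_)→(s3,_,-1)
state=s3 head=-2 tape=_[_]_1__0   (s3,_)→(s2,1,-1)
state=s2 head=-3 tape=[_]1_1__0
M halts after 8 transitions.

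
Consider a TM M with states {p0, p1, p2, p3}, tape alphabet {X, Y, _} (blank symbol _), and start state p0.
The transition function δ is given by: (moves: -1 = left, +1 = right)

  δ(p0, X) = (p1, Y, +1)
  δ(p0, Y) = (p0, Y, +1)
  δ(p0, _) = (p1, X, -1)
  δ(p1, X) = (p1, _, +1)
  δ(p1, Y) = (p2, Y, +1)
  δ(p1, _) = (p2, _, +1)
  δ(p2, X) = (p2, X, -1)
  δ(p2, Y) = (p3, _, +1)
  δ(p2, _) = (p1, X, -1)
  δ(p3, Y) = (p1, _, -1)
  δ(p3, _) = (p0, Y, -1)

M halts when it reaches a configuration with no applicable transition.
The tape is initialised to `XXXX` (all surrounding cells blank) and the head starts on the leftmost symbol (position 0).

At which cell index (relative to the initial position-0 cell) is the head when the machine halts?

1

p0 | [X]XXX__   read X → write Y, move +1, go to p1
p1 | Y[X]XX__   read X → write _, move +1, go to p1
p1 | Y_[X]X__   read X → write _, move +1, go to p1
p1 | Y__[X]__   read X → write _, move +1, go to p1
p1 | Y___[_]_   read _ → write _, move +1, go to p2
p2 | Y____[_]   read _ → write X, move -1, go to p1
p1 | Y___[_]X   read _ → write _, move +1, go to p2
p2 | Y____[X]   read X → write X, move -1, go to p2
p2 | Y___[_]X   read _ → write X, move -1, go to p1
p1 | Y__[_]XX   read _ → write _, move +1, go to p2
p2 | Y___[X]X   read X → write X, move -1, go to p2
p2 | Y__[_]XX   read _ → write X, move -1, go to p1
p1 | Y_[_]XXX   read _ → write _, move +1, go to p2
p2 | Y__[X]XX   read X → write X, move -1, go to p2
p2 | Y_[_]XXX   read _ → write X, move -1, go to p1
p1 | Y[_]XXXX   read _ → write _, move +1, go to p2
p2 | Y_[X]XXX   read X → write X, move -1, go to p2
p2 | Y[_]XXXX   read _ → write X, move -1, go to p1
p1 | [Y]XXXXX   read Y → write Y, move +1, go to p2
p2 | Y[X]XXXX   read X → write X, move -1, go to p2
p2 | [Y]XXXXX   read Y → write _, move +1, go to p3
p3 | _[X]XXXX
At halt the head is at cell 1.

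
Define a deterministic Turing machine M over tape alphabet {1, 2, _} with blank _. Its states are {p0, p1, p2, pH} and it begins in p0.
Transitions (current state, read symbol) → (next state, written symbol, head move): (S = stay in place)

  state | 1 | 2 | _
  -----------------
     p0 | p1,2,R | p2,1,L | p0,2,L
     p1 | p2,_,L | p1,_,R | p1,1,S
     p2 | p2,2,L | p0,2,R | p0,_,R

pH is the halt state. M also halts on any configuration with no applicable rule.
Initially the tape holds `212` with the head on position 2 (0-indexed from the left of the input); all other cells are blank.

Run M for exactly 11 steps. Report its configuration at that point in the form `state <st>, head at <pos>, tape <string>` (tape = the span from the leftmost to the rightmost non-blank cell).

state p0, head at 1, tape 212

p0 | 21[2]   read 2 → write 1, move L, go to p2
p2 | 2[1]1   read 1 → write 2, move L, go to p2
p2 | [2]21   read 2 → write 2, move R, go to p0
p0 | 2[2]1   read 2 → write 1, move L, go to p2
p2 | [2]11   read 2 → write 2, move R, go to p0
p0 | 2[1]1   read 1 → write 2, move R, go to p1
p1 | 22[1]   read 1 → write _, move L, go to p2
p2 | 2[2]_   read 2 → write 2, move R, go to p0
p0 | 22[_]   read _ → write 2, move L, go to p0
p0 | 2[2]2   read 2 → write 1, move L, go to p2
p2 | [2]12   read 2 → write 2, move R, go to p0
p0 | 2[1]2
After 11 steps: state p0, head at 1, tape 212.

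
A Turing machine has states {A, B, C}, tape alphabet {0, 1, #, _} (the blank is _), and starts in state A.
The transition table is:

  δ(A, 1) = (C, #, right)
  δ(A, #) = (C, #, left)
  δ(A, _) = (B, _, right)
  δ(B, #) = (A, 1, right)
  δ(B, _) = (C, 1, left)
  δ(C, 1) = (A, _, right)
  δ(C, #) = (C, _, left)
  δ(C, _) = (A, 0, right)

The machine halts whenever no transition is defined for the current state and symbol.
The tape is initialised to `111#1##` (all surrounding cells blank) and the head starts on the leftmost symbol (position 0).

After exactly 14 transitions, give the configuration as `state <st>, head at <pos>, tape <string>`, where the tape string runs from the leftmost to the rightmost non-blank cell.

state C, head at 4, tape #00#0##

A | [1]11#1##   read 1 → write #, move right, go to C
C | #[1]1#1##   read 1 → write _, move right, go to A
A | #_[1]#1##   read 1 → write #, move right, go to C
C | #_#[#]1##   read # → write _, move left, go to C
C | #_[#]_1##   read # → write _, move left, go to C
C | #[_]__1##   read _ → write 0, move right, go to A
A | #0[_]_1##   read _ → write _, move right, go to B
B | #0_[_]1##   read _ → write 1, move left, go to C
C | #0[_]11##   read _ → write 0, move right, go to A
A | #00[1]1##   read 1 → write #, move right, go to C
C | #00#[1]##   read 1 → write _, move right, go to A
A | #00#_[#]#   read # → write #, move left, go to C
C | #00#[_]##   read _ → write 0, move right, go to A
A | #00#0[#]#   read # → write #, move left, go to C
C | #00#[0]##
After 14 steps: state C, head at 4, tape #00#0##.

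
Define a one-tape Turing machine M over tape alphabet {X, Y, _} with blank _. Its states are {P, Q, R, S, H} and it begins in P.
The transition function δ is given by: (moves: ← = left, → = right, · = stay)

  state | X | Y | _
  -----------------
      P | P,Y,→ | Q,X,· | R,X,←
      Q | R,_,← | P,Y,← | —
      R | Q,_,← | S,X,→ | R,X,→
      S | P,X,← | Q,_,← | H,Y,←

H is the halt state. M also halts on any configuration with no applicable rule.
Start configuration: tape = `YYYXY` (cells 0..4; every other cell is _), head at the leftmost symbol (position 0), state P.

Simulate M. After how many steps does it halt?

P | ___[Y]YYXY_   read Y → write X, move ·, go to Q
Q | ___[X]YYXY_   read X → write _, move ←, go to R
R | __[_]_YYXY_   read _ → write X, move →, go to R
R | __X[_]YYXY_   read _ → write X, move →, go to R
R | __XX[Y]YXY_   read Y → write X, move →, go to S
S | __XXX[Y]XY_   read Y → write _, move ←, go to Q
Q | __XX[X]_XY_   read X → write _, move ←, go to R
R | __X[X]__XY_   read X → write _, move ←, go to Q
Q | __[X]___XY_   read X → write _, move ←, go to R
R | _[_]____XY_   read _ → write X, move →, go to R
R | _X[_]___XY_   read _ → write X, move →, go to R
R | _XX[_]__XY_   read _ → write X, move →, go to R
R | _XXX[_]_XY_   read _ → write X, move →, go to R
R | _XXXX[_]XY_   read _ → write X, move →, go to R
R | _XXXXX[X]Y_   read X → write _, move ←, go to Q
Q | _XXXX[X]_Y_   read X → write _, move ←, go to R
R | _XXX[X]__Y_   read X → write _, move ←, go to Q
Q | _XX[X]___Y_   read X → write _, move ←, go to R
R | _X[X]____Y_   read X → write _, move ←, go to Q
Q | _[X]_____Y_   read X → write _, move ←, go to R
R | [_]______Y_   read _ → write X, move →, go to R
R | X[_]_____Y_   read _ → write X, move →, go to R
R | XX[_]____Y_   read _ → write X, move →, go to R
R | XXX[_]___Y_   read _ → write X, move →, go to R
R | XXXX[_]__Y_   read _ → write X, move →, go to R
R | XXXXX[_]_Y_   read _ → write X, move →, go to R
R | XXXXXX[_]Y_   read _ → write X, move →, go to R
R | XXXXXXX[Y]_   read Y → write X, move →, go to S
S | XXXXXXXX[_]   read _ → write Y, move ←, go to H
H | XXXXXXX[X]Y
M halts after 29 transitions.

29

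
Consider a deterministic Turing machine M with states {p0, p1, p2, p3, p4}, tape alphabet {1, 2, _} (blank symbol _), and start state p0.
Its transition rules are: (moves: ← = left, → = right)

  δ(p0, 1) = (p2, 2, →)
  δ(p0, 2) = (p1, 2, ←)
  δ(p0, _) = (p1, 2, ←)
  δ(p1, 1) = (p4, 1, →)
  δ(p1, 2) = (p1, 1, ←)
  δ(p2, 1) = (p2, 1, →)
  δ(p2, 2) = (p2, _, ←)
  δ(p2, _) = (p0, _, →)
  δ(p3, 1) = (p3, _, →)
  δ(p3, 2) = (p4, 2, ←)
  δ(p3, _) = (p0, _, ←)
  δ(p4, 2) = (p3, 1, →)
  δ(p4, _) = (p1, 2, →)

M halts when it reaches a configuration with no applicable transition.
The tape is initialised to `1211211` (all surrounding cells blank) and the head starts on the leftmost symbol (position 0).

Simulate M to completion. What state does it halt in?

p0 | _[1]211211   read 1 → write 2, move →, go to p2
p2 | _2[2]11211   read 2 → write _, move ←, go to p2
p2 | _[2]_11211   read 2 → write _, move ←, go to p2
p2 | [_]__11211   read _ → write _, move →, go to p0
p0 | _[_]_11211   read _ → write 2, move ←, go to p1
p1 | [_]2_11211
No transition is defined for (p1, _); M halts in state p1.

p1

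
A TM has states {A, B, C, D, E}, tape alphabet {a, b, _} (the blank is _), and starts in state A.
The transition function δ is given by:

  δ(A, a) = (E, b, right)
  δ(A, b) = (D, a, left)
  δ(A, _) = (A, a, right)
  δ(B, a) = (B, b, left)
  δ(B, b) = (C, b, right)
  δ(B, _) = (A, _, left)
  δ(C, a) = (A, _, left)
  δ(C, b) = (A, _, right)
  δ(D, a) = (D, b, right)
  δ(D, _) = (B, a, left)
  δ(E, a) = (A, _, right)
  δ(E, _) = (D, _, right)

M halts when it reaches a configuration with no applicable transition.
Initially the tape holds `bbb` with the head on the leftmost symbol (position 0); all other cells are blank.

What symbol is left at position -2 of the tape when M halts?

b

A | ___[b]bb   read b → write a, move left, go to D
D | __[_]abb   read _ → write a, move left, go to B
B | _[_]aabb   read _ → write _, move left, go to A
A | [_]_aabb   read _ → write a, move right, go to A
A | a[_]aabb   read _ → write a, move right, go to A
A | aa[a]abb   read a → write b, move right, go to E
E | aab[a]bb   read a → write _, move right, go to A
A | aab_[b]b   read b → write a, move left, go to D
D | aab[_]ab   read _ → write a, move left, go to B
B | aa[b]aab   read b → write b, move right, go to C
C | aab[a]ab   read a → write _, move left, go to A
A | aa[b]_ab   read b → write a, move left, go to D
D | a[a]a_ab   read a → write b, move right, go to D
D | ab[a]_ab   read a → write b, move right, go to D
D | abb[_]ab   read _ → write a, move left, go to B
B | ab[b]aab   read b → write b, move right, go to C
C | abb[a]ab   read a → write _, move left, go to A
A | ab[b]_ab   read b → write a, move left, go to D
D | a[b]a_ab
Cell -2 holds b when M halts.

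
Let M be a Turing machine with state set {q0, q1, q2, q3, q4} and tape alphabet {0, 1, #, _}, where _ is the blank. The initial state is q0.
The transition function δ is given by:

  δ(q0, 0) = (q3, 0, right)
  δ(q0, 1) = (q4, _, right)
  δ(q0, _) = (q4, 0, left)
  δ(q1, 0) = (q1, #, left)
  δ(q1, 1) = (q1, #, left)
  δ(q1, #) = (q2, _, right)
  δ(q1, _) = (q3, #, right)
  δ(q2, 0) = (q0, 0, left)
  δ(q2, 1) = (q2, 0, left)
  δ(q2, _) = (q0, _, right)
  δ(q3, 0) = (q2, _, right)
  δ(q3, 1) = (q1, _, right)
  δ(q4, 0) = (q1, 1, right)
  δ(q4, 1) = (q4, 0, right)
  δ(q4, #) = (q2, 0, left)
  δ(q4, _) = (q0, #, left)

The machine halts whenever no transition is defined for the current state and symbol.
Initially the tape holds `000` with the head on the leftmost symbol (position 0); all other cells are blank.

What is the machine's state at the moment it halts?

q3

state=q0 head=0 tape=_[0]00   (q0,0)→(q3,0,right)
state=q3 head=1 tape=_0[0]0   (q3,0)→(q2,_,right)
state=q2 head=2 tape=_0_[0]   (q2,0)→(q0,0,left)
state=q0 head=1 tape=_0[_]0   (q0,_)→(q4,0,left)
state=q4 head=0 tape=_[0]00   (q4,0)→(q1,1,right)
state=q1 head=1 tape=_1[0]0   (q1,0)→(q1,#,left)
state=q1 head=0 tape=_[1]#0   (q1,1)→(q1,#,left)
state=q1 head=-1 tape=[_]##0   (q1,_)→(q3,#,right)
state=q3 head=0 tape=#[#]#0
No transition is defined for (q3, #); M halts in state q3.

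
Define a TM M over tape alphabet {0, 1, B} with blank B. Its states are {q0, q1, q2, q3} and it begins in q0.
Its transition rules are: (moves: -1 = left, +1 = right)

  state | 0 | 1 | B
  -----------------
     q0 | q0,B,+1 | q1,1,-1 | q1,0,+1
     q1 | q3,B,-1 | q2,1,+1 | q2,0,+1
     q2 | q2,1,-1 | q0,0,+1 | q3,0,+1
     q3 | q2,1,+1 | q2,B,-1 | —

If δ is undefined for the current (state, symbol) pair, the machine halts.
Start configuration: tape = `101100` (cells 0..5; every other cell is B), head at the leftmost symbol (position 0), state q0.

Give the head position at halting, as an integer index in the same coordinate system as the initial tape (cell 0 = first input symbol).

q0 | BB[1]01100   read 1 → write 1, move -1, go to q1
q1 | B[B]101100   read B → write 0, move +1, go to q2
q2 | B0[1]01100   read 1 → write 0, move +1, go to q0
q0 | B00[0]1100   read 0 → write B, move +1, go to q0
q0 | B00B[1]100   read 1 → write 1, move -1, go to q1
q1 | B00[B]1100   read B → write 0, move +1, go to q2
q2 | B000[1]100   read 1 → write 0, move +1, go to q0
q0 | B0000[1]00   read 1 → write 1, move -1, go to q1
q1 | B000[0]100   read 0 → write B, move -1, go to q3
q3 | B00[0]B100   read 0 → write 1, move +1, go to q2
q2 | B001[B]100   read B → write 0, move +1, go to q3
q3 | B0010[1]00   read 1 → write B, move -1, go to q2
q2 | B001[0]B00   read 0 → write 1, move -1, go to q2
q2 | B00[1]1B00   read 1 → write 0, move +1, go to q0
q0 | B000[1]B00   read 1 → write 1, move -1, go to q1
q1 | B00[0]1B00   read 0 → write B, move -1, go to q3
q3 | B0[0]B1B00   read 0 → write 1, move +1, go to q2
q2 | B01[B]1B00   read B → write 0, move +1, go to q3
q3 | B010[1]B00   read 1 → write B, move -1, go to q2
q2 | B01[0]BB00   read 0 → write 1, move -1, go to q2
q2 | B0[1]1BB00   read 1 → write 0, move +1, go to q0
q0 | B00[1]BB00   read 1 → write 1, move -1, go to q1
q1 | B0[0]1BB00   read 0 → write B, move -1, go to q3
q3 | B[0]B1BB00   read 0 → write 1, move +1, go to q2
q2 | B1[B]1BB00   read B → write 0, move +1, go to q3
q3 | B10[1]BB00   read 1 → write B, move -1, go to q2
q2 | B1[0]BBB00   read 0 → write 1, move -1, go to q2
q2 | B[1]1BBB00   read 1 → write 0, move +1, go to q0
q0 | B0[1]BBB00   read 1 → write 1, move -1, go to q1
q1 | B[0]1BBB00   read 0 → write B, move -1, go to q3
q3 | [B]B1BBB00
At halt the head is at cell -2.

-2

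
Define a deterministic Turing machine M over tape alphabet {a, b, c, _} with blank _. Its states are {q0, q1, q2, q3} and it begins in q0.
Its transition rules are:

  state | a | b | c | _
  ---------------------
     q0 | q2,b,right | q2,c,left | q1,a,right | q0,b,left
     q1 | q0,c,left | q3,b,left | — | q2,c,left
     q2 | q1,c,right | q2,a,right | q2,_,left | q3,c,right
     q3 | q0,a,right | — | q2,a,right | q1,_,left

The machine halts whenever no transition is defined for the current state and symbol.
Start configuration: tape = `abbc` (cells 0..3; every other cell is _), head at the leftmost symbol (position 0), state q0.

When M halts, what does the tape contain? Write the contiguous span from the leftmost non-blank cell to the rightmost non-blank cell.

c_c_c

q0 | _[a]bbc   read a → write b, move right, go to q2
q2 | _b[b]bc   read b → write a, move right, go to q2
q2 | _ba[b]c   read b → write a, move right, go to q2
q2 | _baa[c]   read c → write _, move left, go to q2
q2 | _ba[a]_   read a → write c, move right, go to q1
q1 | _bac[_]   read _ → write c, move left, go to q2
q2 | _ba[c]c   read c → write _, move left, go to q2
q2 | _b[a]_c   read a → write c, move right, go to q1
q1 | _bc[_]c   read _ → write c, move left, go to q2
q2 | _b[c]cc   read c → write _, move left, go to q2
q2 | _[b]_cc   read b → write a, move right, go to q2
q2 | _a[_]cc   read _ → write c, move right, go to q3
q3 | _ac[c]c   read c → write a, move right, go to q2
q2 | _aca[c]   read c → write _, move left, go to q2
q2 | _ac[a]_   read a → write c, move right, go to q1
q1 | _acc[_]   read _ → write c, move left, go to q2
q2 | _ac[c]c   read c → write _, move left, go to q2
q2 | _a[c]_c   read c → write _, move left, go to q2
q2 | _[a]__c   read a → write c, move right, go to q1
q1 | _c[_]_c   read _ → write c, move left, go to q2
q2 | _[c]c_c   read c → write _, move left, go to q2
q2 | [_]_c_c   read _ → write c, move right, go to q3
q3 | c[_]c_c   read _ → write _, move left, go to q1
q1 | [c]_c_c
The non-blank tape span at halt is c_c_c.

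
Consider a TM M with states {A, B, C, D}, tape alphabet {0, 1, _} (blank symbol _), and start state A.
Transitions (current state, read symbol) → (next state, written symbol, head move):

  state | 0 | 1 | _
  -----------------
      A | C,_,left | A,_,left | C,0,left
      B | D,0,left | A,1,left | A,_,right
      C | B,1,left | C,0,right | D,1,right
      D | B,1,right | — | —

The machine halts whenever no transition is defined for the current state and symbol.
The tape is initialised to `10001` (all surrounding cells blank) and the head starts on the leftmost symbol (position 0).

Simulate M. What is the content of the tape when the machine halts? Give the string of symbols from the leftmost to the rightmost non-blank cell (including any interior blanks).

A | __[1]0001   read 1 → write _, move left, go to A
A | _[_]_0001   read _ → write 0, move left, go to C
C | [_]0_0001   read _ → write 1, move right, go to D
D | 1[0]_0001   read 0 → write 1, move right, go to B
B | 11[_]0001   read _ → write _, move right, go to A
A | 11_[0]001   read 0 → write _, move left, go to C
C | 11[_]_001   read _ → write 1, move right, go to D
D | 111[_]001
The non-blank tape span at halt is 111_001.

111_001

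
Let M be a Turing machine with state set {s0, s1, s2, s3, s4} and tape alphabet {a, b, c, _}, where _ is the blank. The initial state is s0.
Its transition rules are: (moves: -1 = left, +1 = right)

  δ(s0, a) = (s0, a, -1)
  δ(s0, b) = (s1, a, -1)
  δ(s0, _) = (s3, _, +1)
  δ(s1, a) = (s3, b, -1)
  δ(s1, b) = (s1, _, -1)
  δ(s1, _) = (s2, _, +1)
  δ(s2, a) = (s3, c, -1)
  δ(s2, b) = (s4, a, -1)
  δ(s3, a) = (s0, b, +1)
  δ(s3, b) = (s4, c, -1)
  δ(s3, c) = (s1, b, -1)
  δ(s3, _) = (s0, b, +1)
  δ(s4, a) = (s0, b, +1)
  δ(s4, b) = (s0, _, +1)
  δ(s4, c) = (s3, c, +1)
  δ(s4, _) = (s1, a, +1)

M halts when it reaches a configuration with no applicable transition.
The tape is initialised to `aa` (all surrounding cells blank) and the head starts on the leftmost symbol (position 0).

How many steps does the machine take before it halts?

state=s0 head=0 tape=_[a]a   (s0,a)→(s0,a,-1)
state=s0 head=-1 tape=[_]aa   (s0,_)→(s3,_,+1)
state=s3 head=0 tape=_[a]a   (s3,a)→(s0,b,+1)
state=s0 head=1 tape=_b[a]   (s0,a)→(s0,a,-1)
state=s0 head=0 tape=_[b]a   (s0,b)→(s1,a,-1)
state=s1 head=-1 tape=[_]aa   (s1,_)→(s2,_,+1)
state=s2 head=0 tape=_[a]a   (s2,a)→(s3,c,-1)
state=s3 head=-1 tape=[_]ca   (s3,_)→(s0,b,+1)
state=s0 head=0 tape=b[c]a
M halts after 8 transitions.

8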